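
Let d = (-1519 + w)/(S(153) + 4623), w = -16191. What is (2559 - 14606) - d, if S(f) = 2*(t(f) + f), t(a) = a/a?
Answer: -59386047/4931 ≈ -12043.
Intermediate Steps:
t(a) = 1
S(f) = 2 + 2*f (S(f) = 2*(1 + f) = 2 + 2*f)
d = -17710/4931 (d = (-1519 - 16191)/((2 + 2*153) + 4623) = -17710/((2 + 306) + 4623) = -17710/(308 + 4623) = -17710/4931 ≈ -3.5916)
(2559 - 14606) - d = (2559 - 14606) - 1*(-17710/4931) = -12047 + 17710/4931 = -59386047/4931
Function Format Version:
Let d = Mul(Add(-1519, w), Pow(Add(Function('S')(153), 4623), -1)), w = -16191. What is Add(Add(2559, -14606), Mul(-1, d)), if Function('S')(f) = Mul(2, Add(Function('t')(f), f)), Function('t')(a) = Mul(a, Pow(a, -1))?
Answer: Rational(-59386047, 4931) ≈ -12043.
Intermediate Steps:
Function('t')(a) = 1
Function('S')(f) = Add(2, Mul(2, f)) (Function('S')(f) = Mul(2, Add(1, f)) = Add(2, Mul(2, f)))
d = Rational(-17710, 4931) (d = Mul(Add(-1519, -16191), Pow(Add(Add(2, Mul(2, 153)), 4623), -1)) = Mul(-17710, Pow(Add(Add(2, 306), 4623), -1)) = Mul(-17710, Pow(Add(308, 4623), -1)) = Mul(-17710, Pow(4931, -1)) = Mul(-17710, Rational(1, 4931)) = Rational(-17710, 4931) ≈ -3.5916)
Add(Add(2559, -14606), Mul(-1, d)) = Add(Add(2559, -14606), Mul(-1, Rational(-17710, 4931))) = Add(-12047, Rational(17710, 4931)) = Rational(-59386047, 4931)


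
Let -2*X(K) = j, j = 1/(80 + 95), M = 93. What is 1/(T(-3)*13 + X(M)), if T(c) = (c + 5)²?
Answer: 350/18199 ≈ 0.019232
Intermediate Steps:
T(c) = (5 + c)²
j = 1/175 ≈ 0.0057143
X(K) = -1/350 (X(K) = -½*1/175 = -1/350)
1/(T(-3)*13 + X(M)) = 1/((5 - 3)²*13 - 1/350) = 1/(2²*13 - 1/350) = 1/(4*13 - 1/350) = 1/(52 - 1/350) = 1/(18199/350) = 350/18199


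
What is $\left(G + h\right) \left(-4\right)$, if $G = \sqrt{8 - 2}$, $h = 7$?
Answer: $-28 - 4 \sqrt{6} \approx -37.798$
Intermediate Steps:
$G = \sqrt{6} \approx 2.4495$
$\left(G + h\right) \left(-4\right) = \left(\sqrt{6} + 7\right) \left(-4\right) = \left(7 + \sqrt{6}\right) \left(-4\right) = -28 - 4 \sqrt{6}$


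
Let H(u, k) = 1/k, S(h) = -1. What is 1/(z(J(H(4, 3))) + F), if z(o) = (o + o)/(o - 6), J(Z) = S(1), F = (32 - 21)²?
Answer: 7/849 ≈ 0.0082450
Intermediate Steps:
F = 121 (F = 11² = 121)
H(u, k) = 1/k
J(Z) = -1
z(o) = 2*o/(-6 + o) (z(o) = (2*o)/(-6 + o) = 2*o/(-6 + o))
1/(z(J(H(4, 3))) + F) = 1/(2*(-1)/(-6 - 1) + 121) = 1/(2*(-1)/(-7) + 121) = 1/(2*(-1)*(-⅐) + 121) = 1/(2/7 + 121) = 1/(849/7) = 7/849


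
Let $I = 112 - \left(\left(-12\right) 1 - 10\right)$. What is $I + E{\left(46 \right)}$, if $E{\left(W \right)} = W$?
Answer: $180$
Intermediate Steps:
$I = 134$ ($I = 112 - \left(-12 - 10\right) = 112 - -22 = 112 + 22 = 134$)
$I + E{\left(46 \right)} = 134 + 46 = 180$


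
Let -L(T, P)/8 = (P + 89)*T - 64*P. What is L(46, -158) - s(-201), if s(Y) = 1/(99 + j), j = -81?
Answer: -999073/18 ≈ -55504.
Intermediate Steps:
L(T, P) = 512*P - 8*T*(89 + P) (L(T, P) = -8*((P + 89)*T - 64*P) = -8*((89 + P)*T - 64*P) = -8*(T*(89 + P) - 64*P) = -8*(-64*P + T*(89 + P)) = 512*P - 8*T*(89 + P))
s(Y) = 1/18 (s(Y) = 1/(99 - 81) = 1/18)
L(46, -158) - s(-201) = (-712*46 + 512*(-158) - 8*(-158)*46) - 1*1/18 = (-32752 - 80896 + 58144) - 1/18 = -55504 - 1/18 = -999073/18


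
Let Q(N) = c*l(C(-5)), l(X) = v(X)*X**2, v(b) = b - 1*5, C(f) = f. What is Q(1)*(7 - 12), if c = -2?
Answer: -2500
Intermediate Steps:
v(b) = -5 + b (v(b) = b - 5 = -5 + b)
l(X) = X**2*(-5 + X) (l(X) = (-5 + X)*X**2 = X**2*(-5 + X))
Q(N) = 500 (Q(N) = -2*(-5)**2*(-5 - 5) = -50*(-10) = -2*(-250) = 500)
Q(1)*(7 - 12) = 500*(7 - 12) = 500*(-5) = -2500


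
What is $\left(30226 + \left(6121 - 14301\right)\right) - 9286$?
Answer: $12760$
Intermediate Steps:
$\left(30226 + \left(6121 - 14301\right)\right) - 9286 = \left(30226 - 8180\right) - 9286 = 22046 - 9286 = 12760$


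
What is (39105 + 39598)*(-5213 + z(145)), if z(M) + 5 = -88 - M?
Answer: -429010053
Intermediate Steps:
z(M) = -93 - M (z(M) = -5 + (-88 - M) = -93 - M)
(39105 + 39598)*(-5213 + z(145)) = (39105 + 39598)*(-5213 + (-93 - 1*145)) = 78703*(-5213 + (-93 - 145)) = 78703*(-5213 - 238) = 78703*(-5451) = -429010053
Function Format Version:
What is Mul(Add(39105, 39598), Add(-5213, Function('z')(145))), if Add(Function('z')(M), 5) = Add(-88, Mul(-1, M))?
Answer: -429010053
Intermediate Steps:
Function('z')(M) = Add(-93, Mul(-1, M)) (Function('z')(M) = Add(-5, Add(-88, Mul(-1, M))) = Add(-93, Mul(-1, M)))
Mul(Add(39105, 39598), Add(-5213, Function('z')(145))) = Mul(Add(39105, 39598), Add(-5213, Add(-93, Mul(-1, 145)))) = Mul(78703, Add(-5213, Add(-93, -145))) = Mul(78703, Add(-5213, -238)) = Mul(78703, -5451) = -429010053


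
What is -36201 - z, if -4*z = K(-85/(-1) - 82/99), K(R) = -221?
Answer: -145025/4 ≈ -36256.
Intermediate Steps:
z = 221/4 (z = -¼*(-221) = 221/4 ≈ 55.250)
-36201 - z = -36201 - 1*221/4 = -36201 - 221/4 = -145025/4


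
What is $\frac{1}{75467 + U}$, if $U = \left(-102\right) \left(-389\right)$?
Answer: $\frac{1}{115145} \approx 8.6847 \cdot 10^{-6}$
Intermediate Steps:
$U = 39678$
$\frac{1}{75467 + U} = \frac{1}{75467 + 39678} = \frac{1}{115145}$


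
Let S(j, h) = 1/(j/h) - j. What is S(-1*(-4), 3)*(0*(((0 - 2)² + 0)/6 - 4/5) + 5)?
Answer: -65/4 ≈ -16.250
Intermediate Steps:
S(j, h) = -j + h/j (S(j, h) = h/j - j = -j + h/j)
S(-1*(-4), 3)*(0*(((0 - 2)² + 0)/6 - 4/5) + 5) = (-(-1)*(-4) + 3/((-1*(-4))))*(0*(((0 - 2)² + 0)/6 - 4/5) + 5) = (-1*4 + 3/4)*(0*(((-2)² + 0)*(⅙) - 4*⅕) + 5) = (-4 + 3*(¼))*(0*((4 + 0)*(⅙) - ⅘) + 5) = (-4 + ¾)*(0*(4*(⅙) - ⅘) + 5) = -13*(0*(⅔ - ⅘) + 5)/4 = -13*(0*(-2/15) + 5)/4 = -13*(0 + 5)/4 = -13/4*5 = -65/4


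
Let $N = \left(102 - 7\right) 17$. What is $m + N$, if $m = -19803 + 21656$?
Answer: $3468$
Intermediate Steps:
$N = 1615$ ($N = 95 \cdot 17 = 1615$)
$m = 1853$
$m + N = 1853 + 1615 = 3468$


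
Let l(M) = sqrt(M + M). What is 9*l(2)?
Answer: 18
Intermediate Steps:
l(M) = sqrt(2)*sqrt(M) (l(M) = sqrt(2*M) = sqrt(2)*sqrt(M))
9*l(2) = 9*(sqrt(2)*sqrt(2)) = 9*2 = 18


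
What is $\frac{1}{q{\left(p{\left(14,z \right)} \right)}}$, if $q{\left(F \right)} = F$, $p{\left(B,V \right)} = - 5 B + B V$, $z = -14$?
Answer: $- \frac{1}{266} \approx -0.0037594$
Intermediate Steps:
$\frac{1}{q{\left(p{\left(14,z \right)} \right)}} = \frac{1}{14 \left(-5 - 14\right)} = \frac{1}{14 \left(-19\right)} = \frac{1}{-266} = - \frac{1}{266}$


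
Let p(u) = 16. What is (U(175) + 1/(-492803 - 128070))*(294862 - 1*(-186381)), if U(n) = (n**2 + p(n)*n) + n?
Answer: 10039370380189157/620873 ≈ 1.6170e+10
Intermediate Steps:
U(n) = n**2 + 17*n (U(n) = (n**2 + 16*n) + n = n**2 + 17*n)
(U(175) + 1/(-492803 - 128070))*(294862 - 1*(-186381)) = (175*(17 + 175) + 1/(-492803 - 128070))*(294862 - 1*(-186381)) = (175*192 + 1/(-620873))*(294862 + 186381) = (33600 - 1/620873)*481243 = (20861332799/620873)*481243 = 10039370380189157/620873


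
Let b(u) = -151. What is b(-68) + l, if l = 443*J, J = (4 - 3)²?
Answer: 292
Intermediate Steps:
J = 1 (J = 1² = 1)
l = 443 (l = 443*1 = 443)
b(-68) + l = -151 + 443 = 292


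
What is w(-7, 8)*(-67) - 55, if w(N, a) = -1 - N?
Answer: -457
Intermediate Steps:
w(-7, 8)*(-67) - 55 = (-1 - 1*(-7))*(-67) - 55 = (-1 + 7)*(-67) - 55 = 6*(-67) - 55 = -402 - 55 = -457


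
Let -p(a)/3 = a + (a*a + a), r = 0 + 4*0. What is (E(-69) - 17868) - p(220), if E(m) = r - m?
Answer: 128721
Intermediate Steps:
r = 0 (r = 0 + 0 = 0)
p(a) = -6*a - 3*a² (p(a) = -3*(a + (a*a + a)) = -3*(a + (a² + a)) = -3*(a + (a + a²)) = -3*(a² + 2*a) = -6*a - 3*a²)
E(m) = -m (E(m) = 0 - m = -m)
(E(-69) - 17868) - p(220) = (-1*(-69) - 17868) - (-3)*220*(2 + 220) = (69 - 17868) - (-3)*220*222 = -17799 - 1*(-146520) = -17799 + 146520 = 128721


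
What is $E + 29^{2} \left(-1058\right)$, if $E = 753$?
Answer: $-889025$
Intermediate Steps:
$E + 29^{2} \left(-1058\right) = 753 + 29^{2} \left(-1058\right) = 753 + 841 \left(-1058\right) = 753 - 889778 = -889025$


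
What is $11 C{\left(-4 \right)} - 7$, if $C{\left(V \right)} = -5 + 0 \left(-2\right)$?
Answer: $-62$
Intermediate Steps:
$C{\left(V \right)} = -5$ ($C{\left(V \right)} = -5 + 0 = -5$)
$11 C{\left(-4 \right)} - 7 = 11 \left(-5\right) - 7 = -55 - 7 = -62$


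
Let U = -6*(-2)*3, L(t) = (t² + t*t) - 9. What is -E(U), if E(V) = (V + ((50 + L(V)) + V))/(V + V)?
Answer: -2705/72 ≈ -37.569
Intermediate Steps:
L(t) = -9 + 2*t² (L(t) = (t² + t²) - 9 = 2*t² - 9 = -9 + 2*t²)
U = 36 (U = 12*3 = 36)
E(V) = (41 + 2*V + 2*V²)/(2*V) (E(V) = (V + ((50 + (-9 + 2*V²)) + V))/(V + V) = (V + ((41 + 2*V²) + V))/((2*V)) = (V + (41 + V + 2*V²))*(1/(2*V)) = (41 + 2*V + 2*V²)*(1/(2*V)) = (41 + 2*V + 2*V²)/(2*V))
-E(U) = -(1 + 36 + (41/2)/36) = -(1 + 36 + (41/2)*(1/36)) = -(1 + 36 + 41/72) = -1*2705/72 = -2705/72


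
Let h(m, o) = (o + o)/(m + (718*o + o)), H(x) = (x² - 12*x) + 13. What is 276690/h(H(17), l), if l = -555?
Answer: 3679488181/37 ≈ 9.9446e+7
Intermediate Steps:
H(x) = 13 + x² - 12*x
h(m, o) = 2*o/(m + 719*o) (h(m, o) = (2*o)/(m + 719*o) = 2*o/(m + 719*o))
276690/h(H(17), l) = 276690/((2*(-555)/((13 + 17² - 12*17) + 719*(-555)))) = 276690/((2*(-555)/((13 + 289 - 204) - 399045))) = 276690/((2*(-555)/(98 - 399045))) = 276690/((2*(-555)/(-398947))) = 276690/((2*(-555)*(-1/398947))) = 276690/(1110/398947) = 276690*(398947/1110) = 3679488181/37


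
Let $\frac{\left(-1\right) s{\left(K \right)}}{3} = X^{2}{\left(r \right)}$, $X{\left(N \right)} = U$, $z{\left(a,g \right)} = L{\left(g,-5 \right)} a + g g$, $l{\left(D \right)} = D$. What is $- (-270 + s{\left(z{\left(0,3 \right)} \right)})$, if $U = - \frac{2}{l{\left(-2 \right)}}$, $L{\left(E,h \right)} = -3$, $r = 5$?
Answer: $273$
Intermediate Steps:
$U = 1$ ($U = - \frac{2}{-2} = \left(-2\right) \left(- \frac{1}{2}\right) = 1$)
$z{\left(a,g \right)} = g^{2} - 3 a$ ($z{\left(a,g \right)} = - 3 a + g g = - 3 a + g^{2} = g^{2} - 3 a$)
$X{\left(N \right)} = 1$
$s{\left(K \right)} = -3$ ($s{\left(K \right)} = - 3 \cdot 1^{2} = \left(-3\right) 1 = -3$)
$- (-270 + s{\left(z{\left(0,3 \right)} \right)}) = - (-270 - 3) = \left(-1\right) \left(-273\right) = 273$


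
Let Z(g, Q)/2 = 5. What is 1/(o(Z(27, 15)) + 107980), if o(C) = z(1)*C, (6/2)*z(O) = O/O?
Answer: 3/323950 ≈ 9.2607e-6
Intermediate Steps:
z(O) = 1/3 (z(O) = (O/O)/3 = (1/3)*1 = 1/3)
Z(g, Q) = 10 (Z(g, Q) = 2*5 = 10)
o(C) = C/3
1/(o(Z(27, 15)) + 107980) = 1/((1/3)*10 + 107980) = 1/(10/3 + 107980) = 1/(323950/3) = 3/323950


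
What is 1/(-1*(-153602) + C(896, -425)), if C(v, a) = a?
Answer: 1/153177 ≈ 6.5284e-6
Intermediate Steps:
1/(-1*(-153602) + C(896, -425)) = 1/(-1*(-153602) - 425) = 1/(153602 - 425) = 1/153177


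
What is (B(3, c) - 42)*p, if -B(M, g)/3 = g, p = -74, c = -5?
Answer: 1998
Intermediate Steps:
B(M, g) = -3*g
(B(3, c) - 42)*p = (-3*(-5) - 42)*(-74) = (15 - 42)*(-74) = -27*(-74) = 1998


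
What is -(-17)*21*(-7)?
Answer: -2499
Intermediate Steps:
-(-17)*21*(-7) = -17*(-21)*(-7) = 357*(-7) = -2499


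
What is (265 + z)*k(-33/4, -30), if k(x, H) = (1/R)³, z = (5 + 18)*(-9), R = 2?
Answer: 29/4 ≈ 7.2500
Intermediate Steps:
z = -207 (z = 23*(-9) = -207)
k(x, H) = ⅛ (k(x, H) = (1/2)³ = (½)³ = ⅛)
(265 + z)*k(-33/4, -30) = (265 - 207)*(⅛) = 58*(⅛) = 29/4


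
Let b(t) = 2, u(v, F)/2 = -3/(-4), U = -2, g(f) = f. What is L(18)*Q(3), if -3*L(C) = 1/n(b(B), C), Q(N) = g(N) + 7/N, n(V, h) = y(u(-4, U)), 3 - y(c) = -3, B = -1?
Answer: -8/27 ≈ -0.29630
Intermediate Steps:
u(v, F) = 3/2 (u(v, F) = 2*(-3/(-4)) = 2*(-3*(-1/4)) = 2*(3/4) = 3/2)
y(c) = 6 (y(c) = 3 - 1*(-3) = 3 + 3 = 6)
n(V, h) = 6
Q(N) = N + 7/N
L(C) = -1/18 (L(C) = -1/3/6 = -1/3*1/6 = -1/18)
L(18)*Q(3) = -(3 + 7/3)/18 = -1/18*16/3 = -8/27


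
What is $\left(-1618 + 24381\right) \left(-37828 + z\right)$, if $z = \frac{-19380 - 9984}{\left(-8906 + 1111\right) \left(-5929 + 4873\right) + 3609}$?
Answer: $- \frac{2363698456371096}{2745043} \approx -8.6108 \cdot 10^{8}$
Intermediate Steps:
$z = - \frac{9788}{2745043}$ ($z = - \frac{29364}{\left(-7795\right) \left(-1056\right) + 3609} = - \frac{29364}{8231520 + 3609} = - \frac{29364}{8235129} = \left(-29364\right) \frac{1}{8235129} = - \frac{9788}{2745043} \approx -0.0035657$)
$\left(-1618 + 24381\right) \left(-37828 + z\right) = \left(-1618 + 24381\right) \left(-37828 - \frac{9788}{2745043}\right) = 22763 \left(- \frac{103839496392}{2745043}\right) = - \frac{2363698456371096}{2745043}$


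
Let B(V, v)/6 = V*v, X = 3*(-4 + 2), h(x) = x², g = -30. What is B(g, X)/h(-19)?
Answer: 1080/361 ≈ 2.9917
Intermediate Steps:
X = -6 (X = 3*(-2) = -6)
B(V, v) = 6*V*v (B(V, v) = 6*(V*v) = 6*V*v)
B(g, X)/h(-19) = (6*(-30)*(-6))/((-19)²) = 1080/361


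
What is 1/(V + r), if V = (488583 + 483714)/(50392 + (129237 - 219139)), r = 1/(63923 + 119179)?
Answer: -200954445/4945263494 ≈ -0.040636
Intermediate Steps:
r = 1/183102 ≈ 5.4614e-6
V = -108033/4390 (V = 972297/(50392 - 89902) = 972297/(-39510) = 972297*(-1/39510) = -108033/4390 ≈ -24.609)
1/(V + r) = 1/(-108033/4390 + 1/183102) = 1/(-4945263494/200954445) = -200954445/4945263494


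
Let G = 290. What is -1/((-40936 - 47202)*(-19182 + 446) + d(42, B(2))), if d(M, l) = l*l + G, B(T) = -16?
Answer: -1/1651354114 ≈ -6.0556e-10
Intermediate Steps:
d(M, l) = 290 + l² (d(M, l) = l*l + 290 = l² + 290 = 290 + l²)
-1/((-40936 - 47202)*(-19182 + 446) + d(42, B(2))) = -1/((-40936 - 47202)*(-19182 + 446) + (290 + (-16)²)) = -1/(-88138*(-18736) + (290 + 256)) = -1/(1651353568 + 546) = -1/1651354114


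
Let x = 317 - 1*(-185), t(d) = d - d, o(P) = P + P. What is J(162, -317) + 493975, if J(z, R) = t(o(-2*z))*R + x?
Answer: 494477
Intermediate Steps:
o(P) = 2*P
t(d) = 0
x = 502 (x = 317 + 185 = 502)
J(z, R) = 502 (J(z, R) = 0*R + 502 = 0 + 502 = 502)
J(162, -317) + 493975 = 502 + 493975 = 494477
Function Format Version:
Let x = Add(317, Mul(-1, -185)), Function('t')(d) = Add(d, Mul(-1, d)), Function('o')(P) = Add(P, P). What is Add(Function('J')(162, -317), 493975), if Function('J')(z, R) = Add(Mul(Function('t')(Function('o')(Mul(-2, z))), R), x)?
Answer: 494477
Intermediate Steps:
Function('o')(P) = Mul(2, P)
Function('t')(d) = 0
x = 502 (x = Add(317, 185) = 502)
Function('J')(z, R) = 502 (Function('J')(z, R) = Add(Mul(0, R), 502) = Add(0, 502) = 502)
Add(Function('J')(162, -317), 493975) = Add(502, 493975) = 494477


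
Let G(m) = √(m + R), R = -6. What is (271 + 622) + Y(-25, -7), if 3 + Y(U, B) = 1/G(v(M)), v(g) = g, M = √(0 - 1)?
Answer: 890 + (-6 + I)^(-½) ≈ 890.03 - 0.40408*I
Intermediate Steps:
M = I (M = √(-1) = I ≈ 1.0*I)
G(m) = √(-6 + m) (G(m) = √(m - 6) = √(-6 + m))
Y(U, B) = -3 + (-6 + I)^(-½) (Y(U, B) = -3 + 1/(√(-6 + I)) = -3 + (-6 + I)^(-½))
(271 + 622) + Y(-25, -7) = (271 + 622) + (-3 + (-6 + I)^(-½)) = 893 + (-3 + (-6 + I)^(-½)) = 890 + (-6 + I)^(-½)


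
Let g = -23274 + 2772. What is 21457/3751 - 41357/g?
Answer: 595041521/76903002 ≈ 7.7376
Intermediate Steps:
g = -20502
21457/3751 - 41357/g = 21457/3751 - 41357/(-20502) = 21457*(1/3751) - 41357*(-1/20502) = 21457/3751 + 41357/20502 = 595041521/76903002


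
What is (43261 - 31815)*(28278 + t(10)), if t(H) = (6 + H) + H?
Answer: 323967584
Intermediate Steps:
t(H) = 6 + 2*H
(43261 - 31815)*(28278 + t(10)) = (43261 - 31815)*(28278 + (6 + 2*10)) = 11446*(28278 + (6 + 20)) = 11446*(28278 + 26) = 11446*28304 = 323967584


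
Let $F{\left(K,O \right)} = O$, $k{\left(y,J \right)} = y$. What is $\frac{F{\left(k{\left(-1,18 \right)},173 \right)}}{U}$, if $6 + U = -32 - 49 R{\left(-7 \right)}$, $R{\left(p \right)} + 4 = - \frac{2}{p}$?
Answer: $\frac{173}{144} \approx 1.2014$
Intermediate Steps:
$R{\left(p \right)} = -4 - \frac{2}{p}$
$U = 144$ ($U = -6 - \left(32 + 49 \left(-4 - \frac{2}{-7}\right)\right) = -6 - \left(32 + 49 \left(-4 - - \frac{2}{7}\right)\right) = -6 - \left(32 + 49 \left(-4 + \frac{2}{7}\right)\right) = -6 - -150 = -6 + \left(-32 + 182\right) = -6 + 150 = 144$)
$\frac{F{\left(k{\left(-1,18 \right)},173 \right)}}{U} = \frac{173}{144}$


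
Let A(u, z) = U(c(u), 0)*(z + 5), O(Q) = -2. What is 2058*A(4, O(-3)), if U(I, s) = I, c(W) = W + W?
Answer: 49392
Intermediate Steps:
c(W) = 2*W
A(u, z) = 2*u*(5 + z) (A(u, z) = (2*u)*(z + 5) = (2*u)*(5 + z) = 2*u*(5 + z))
2058*A(4, O(-3)) = 2058*(2*4*(5 - 2)) = 2058*(2*4*3) = 2058*24 = 49392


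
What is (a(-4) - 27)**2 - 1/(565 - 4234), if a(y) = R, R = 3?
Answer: 2113345/3669 ≈ 576.00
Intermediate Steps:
a(y) = 3
(a(-4) - 27)**2 - 1/(565 - 4234) = (3 - 27)**2 - 1/(565 - 4234) = (-24)**2 - 1/(-3669) = 576 - 1*(-1/3669) = 576 + 1/3669 = 2113345/3669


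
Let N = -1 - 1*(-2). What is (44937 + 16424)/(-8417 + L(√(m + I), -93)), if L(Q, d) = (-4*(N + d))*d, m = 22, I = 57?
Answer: -61361/42641 ≈ -1.4390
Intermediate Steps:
N = 1 (N = -1 + 2 = 1)
L(Q, d) = d*(-4 - 4*d) (L(Q, d) = (-4*(1 + d))*d = (-4 - 4*d)*d = d*(-4 - 4*d))
(44937 + 16424)/(-8417 + L(√(m + I), -93)) = (44937 + 16424)/(-8417 - 4*(-93)*(1 - 93)) = 61361/(-8417 - 4*(-93)*(-92)) = 61361/(-8417 - 34224) = 61361/(-42641) = 61361*(-1/42641) = -61361/42641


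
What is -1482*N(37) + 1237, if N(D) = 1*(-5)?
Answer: 8647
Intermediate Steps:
N(D) = -5
-1482*N(37) + 1237 = -1482*(-5) + 1237 = 7410 + 1237 = 8647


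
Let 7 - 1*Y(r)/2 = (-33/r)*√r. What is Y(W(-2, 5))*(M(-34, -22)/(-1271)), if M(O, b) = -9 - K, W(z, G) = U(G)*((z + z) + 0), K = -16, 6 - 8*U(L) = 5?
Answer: -98/1271 + 462*I*√2/1271 ≈ -0.077105 + 0.51406*I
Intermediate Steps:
U(L) = ⅛ (U(L) = ¾ - ⅛*5 = ¾ - 5/8 = ⅛)
W(z, G) = z/4 (W(z, G) = ((z + z) + 0)/8 = (2*z + 0)/8 = (2*z)/8 = z/4)
Y(r) = 14 + 66/√r (Y(r) = 14 - 2*(-33/r)*√r = 14 - (-66)/√r = 14 + 66/√r)
M(O, b) = 7 (M(O, b) = -9 - 1*(-16) = -9 + 16 = 7)
Y(W(-2, 5))*(M(-34, -22)/(-1271)) = (14 + 66/√((¼)*(-2)))*(7/(-1271)) = (14 + 66/√(-½))*(7*(-1/1271)) = (14 + 66*(-I*√2))*(-7/1271) = (14 - 66*I*√2)*(-7/1271) = -98/1271 + 462*I*√2/1271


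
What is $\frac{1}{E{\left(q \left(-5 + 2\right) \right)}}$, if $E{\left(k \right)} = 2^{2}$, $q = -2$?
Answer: $\frac{1}{4} \approx 0.25$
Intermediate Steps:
$E{\left(k \right)} = 4$
$\frac{1}{E{\left(q \left(-5 + 2\right) \right)}} = \frac{1}{4}$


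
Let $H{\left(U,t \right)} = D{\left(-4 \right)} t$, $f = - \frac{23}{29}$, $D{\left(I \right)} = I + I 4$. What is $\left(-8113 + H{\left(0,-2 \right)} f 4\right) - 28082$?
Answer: $- \frac{1053335}{29} \approx -36322.0$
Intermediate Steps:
$D{\left(I \right)} = 5 I$ ($D{\left(I \right)} = I + 4 I = 5 I$)
$f = - \frac{23}{29}$ ($f = \left(-23\right) \frac{1}{29} = - \frac{23}{29} \approx -0.7931$)
$H{\left(U,t \right)} = - 20 t$ ($H{\left(U,t \right)} = 5 \left(-4\right) t = - 20 t$)
$\left(-8113 + H{\left(0,-2 \right)} f 4\right) - 28082 = \left(-8113 + \left(-20\right) \left(-2\right) \left(- \frac{23}{29}\right) 4\right) - 28082 = \left(-8113 + 40 \left(- \frac{23}{29}\right) 4\right) - 28082 = \left(-8113 - \frac{3680}{29}\right) - 28082 = - \frac{238957}{29} - 28082 = - \frac{1053335}{29}$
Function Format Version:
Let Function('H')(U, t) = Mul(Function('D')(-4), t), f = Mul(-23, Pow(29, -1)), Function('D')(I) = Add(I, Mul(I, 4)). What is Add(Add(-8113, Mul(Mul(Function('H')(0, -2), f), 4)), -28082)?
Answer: Rational(-1053335, 29) ≈ -36322.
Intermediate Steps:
Function('D')(I) = Mul(5, I) (Function('D')(I) = Add(I, Mul(4, I)) = Mul(5, I))
f = Rational(-23, 29) (f = Mul(-23, Rational(1, 29)) = Rational(-23, 29) ≈ -0.79310)
Function('H')(U, t) = Mul(-20, t) (Function('H')(U, t) = Mul(Mul(5, -4), t) = Mul(-20, t))
Add(Add(-8113, Mul(Mul(Function('H')(0, -2), f), 4)), -28082) = Add(Add(-8113, Mul(Mul(Mul(-20, -2), Rational(-23, 29)), 4)), -28082) = Add(Add(-8113, Mul(Mul(40, Rational(-23, 29)), 4)), -28082) = Add(Add(-8113, Mul(Rational(-920, 29), 4)), -28082) = Add(Add(-8113, Rational(-3680, 29)), -28082) = Add(Rational(-238957, 29), -28082) = Rational(-1053335, 29)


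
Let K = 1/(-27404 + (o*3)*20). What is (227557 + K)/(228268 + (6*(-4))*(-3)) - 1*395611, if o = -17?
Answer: -2567641910513593/6490336160 ≈ -3.9561e+5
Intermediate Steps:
K = -1/28424 (K = 1/(-27404 - 17*3*20) = 1/(-27404 - 51*20) = 1/(-27404 - 1020) = 1/(-28424) = -1/28424 ≈ -3.5182e-5)
(227557 + K)/(228268 + (6*(-4))*(-3)) - 1*395611 = (227557 - 1/28424)/(228268 + (6*(-4))*(-3)) - 1*395611 = 6468080167/(28424*(228268 - 24*(-3))) - 395611 = 6468080167/(28424*(228268 + 72)) - 395611 = (6468080167/28424)/228340 - 395611 = (6468080167/28424)*(1/228340) - 395611 = 6468080167/6490336160 - 395611 = -2567641910513593/6490336160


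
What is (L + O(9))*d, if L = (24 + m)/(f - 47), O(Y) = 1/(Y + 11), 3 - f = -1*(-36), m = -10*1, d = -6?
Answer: 3/4 ≈ 0.75000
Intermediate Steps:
m = -10
f = -33 (f = 3 - (-1)*(-36) = 3 - 1*36 = 3 - 36 = -33)
O(Y) = 1/(11 + Y)
L = -7/40 (L = (24 - 10)/(-33 - 47) = 14/(-80) = 14*(-1/80) = -7/40 ≈ -0.17500)
(L + O(9))*d = (-7/40 + 1/(11 + 9))*(-6) = (-7/40 + 1/20)*(-6) = -1/8*(-6) = 3/4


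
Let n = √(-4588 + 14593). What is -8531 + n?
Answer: -8531 + √10005 ≈ -8431.0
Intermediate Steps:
n = √10005 ≈ 100.03
-8531 + n = -8531 + √10005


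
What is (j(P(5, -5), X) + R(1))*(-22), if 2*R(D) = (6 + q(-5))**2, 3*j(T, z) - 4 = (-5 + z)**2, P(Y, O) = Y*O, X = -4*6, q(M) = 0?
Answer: -19778/3 ≈ -6592.7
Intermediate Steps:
X = -24
P(Y, O) = O*Y
j(T, z) = 4/3 + (-5 + z)**2/3
R(D) = 18 (R(D) = (6 + 0)**2/2 = (1/2)*6**2 = (1/2)*36 = 18)
(j(P(5, -5), X) + R(1))*(-22) = ((4/3 + (-5 - 24)**2/3) + 18)*(-22) = ((4/3 + (1/3)*(-29)**2) + 18)*(-22) = ((4/3 + (1/3)*841) + 18)*(-22) = ((4/3 + 841/3) + 18)*(-22) = (845/3 + 18)*(-22) = (899/3)*(-22) = -19778/3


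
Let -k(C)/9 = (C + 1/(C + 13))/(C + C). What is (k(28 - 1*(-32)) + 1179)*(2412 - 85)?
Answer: 7980532599/2920 ≈ 2.7331e+6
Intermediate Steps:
k(C) = -9*(C + 1/(13 + C))/(2*C) (k(C) = -9*(C + 1/(C + 13))/(C + C) = -9*(C + 1/(13 + C))/(2*C))
(k(28 - 1*(-32)) + 1179)*(2412 - 85) = (9*(-1 - (28 - 1*(-32))² - 13*(28 - 1*(-32)))/(2*(28 - 1*(-32))*(13 + (28 - 1*(-32)))) + 1179)*(2412 - 85) = (9*(-1 - (28 + 32)² - 13*(28 + 32))/(2*(28 + 32)*(13 + (28 + 32))) + 1179)*2327 = ((9/2)*(-1 - 1*60² - 13*60)/(60*(13 + 60)) + 1179)*2327 = ((9/2)*(1/60)*(-1 - 1*3600 - 780)/73 + 1179)*2327 = ((9/2)*(1/60)*(1/73)*(-1 - 3600 - 780) + 1179)*2327 = ((9/2)*(1/60)*(1/73)*(-4381) + 1179)*2327 = (-13143/2920 + 1179)*2327 = (3429537/2920)*2327 = 7980532599/2920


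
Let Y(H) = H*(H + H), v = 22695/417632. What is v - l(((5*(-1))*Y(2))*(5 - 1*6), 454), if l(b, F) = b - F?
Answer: 172922343/417632 ≈ 414.05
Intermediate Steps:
v = 22695/417632 (v = 22695*(1/417632) = 22695/417632 ≈ 0.054342)
Y(H) = 2*H² (Y(H) = H*(2*H) = 2*H²)
v - l(((5*(-1))*Y(2))*(5 - 1*6), 454) = 22695/417632 - (((5*(-1))*(2*2²))*(5 - 1*6) - 1*454) = 22695/417632 - ((-10*4)*(5 - 6) - 454) = 22695/417632 - (-5*8*(-1) - 454) = 22695/417632 - (-40*(-1) - 454) = 22695/417632 - (40 - 454) = 22695/417632 - 1*(-414) = 22695/417632 + 414 = 172922343/417632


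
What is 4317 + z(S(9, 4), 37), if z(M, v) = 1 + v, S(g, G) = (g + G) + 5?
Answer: 4355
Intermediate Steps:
S(g, G) = 5 + G + g (S(g, G) = (G + g) + 5 = 5 + G + g)
4317 + z(S(9, 4), 37) = 4317 + (1 + 37) = 4317 + 38 = 4355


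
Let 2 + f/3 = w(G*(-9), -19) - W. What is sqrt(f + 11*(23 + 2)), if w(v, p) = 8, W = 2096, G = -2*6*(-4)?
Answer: I*sqrt(5995) ≈ 77.427*I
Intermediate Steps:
G = 48 (G = -12*(-4) = 48)
f = -6270 (f = -6 + 3*(8 - 1*2096) = -6 + 3*(8 - 2096) = -6 + 3*(-2088) = -6 - 6264 = -6270)
sqrt(f + 11*(23 + 2)) = sqrt(-6270 + 11*(23 + 2)) = sqrt(-6270 + 11*25) = sqrt(-6270 + 275) = sqrt(-5995) = I*sqrt(5995)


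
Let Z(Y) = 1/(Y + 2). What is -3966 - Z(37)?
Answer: -154675/39 ≈ -3966.0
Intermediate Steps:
Z(Y) = 1/(2 + Y)
-3966 - Z(37) = -3966 - 1/(2 + 37) = -3966 - 1/39 = -154675/39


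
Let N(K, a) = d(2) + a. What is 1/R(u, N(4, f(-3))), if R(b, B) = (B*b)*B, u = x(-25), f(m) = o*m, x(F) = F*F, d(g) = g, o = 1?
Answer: 1/625 ≈ 0.0016000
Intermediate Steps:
x(F) = F**2
f(m) = m (f(m) = 1*m = m)
u = 625 (u = (-25)**2 = 625)
N(K, a) = 2 + a
R(b, B) = b*B**2
1/R(u, N(4, f(-3))) = 1/(625*(2 - 3)**2) = 1/(625*(-1)**2) = 1/(625*1) = 1/625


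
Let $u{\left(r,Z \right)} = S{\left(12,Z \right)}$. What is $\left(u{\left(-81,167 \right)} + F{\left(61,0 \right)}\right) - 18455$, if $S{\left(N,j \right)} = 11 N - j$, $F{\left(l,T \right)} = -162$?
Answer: $-18652$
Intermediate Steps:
$S{\left(N,j \right)} = - j + 11 N$
$u{\left(r,Z \right)} = 132 - Z$ ($u{\left(r,Z \right)} = - Z + 11 \cdot 12 = - Z + 132 = 132 - Z$)
$\left(u{\left(-81,167 \right)} + F{\left(61,0 \right)}\right) - 18455 = \left(\left(132 - 167\right) - 162\right) - 18455 = \left(-35 - 162\right) - 18455 = -197 - 18455 = -18652$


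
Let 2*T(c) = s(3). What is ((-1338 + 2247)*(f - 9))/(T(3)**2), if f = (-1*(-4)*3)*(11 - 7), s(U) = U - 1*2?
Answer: 141804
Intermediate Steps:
s(U) = -2 + U (s(U) = U - 2 = -2 + U)
T(c) = 1/2 (T(c) = (-2 + 3)/2 = (1/2)*1 = 1/2)
f = 48 (f = (4*3)*4 = 12*4 = 48)
((-1338 + 2247)*(f - 9))/(T(3)**2) = ((-1338 + 2247)*(48 - 9))/((1/2)**2) = (909*39)/(1/4) = 35451*4 = 141804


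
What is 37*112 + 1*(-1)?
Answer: 4143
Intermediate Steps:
37*112 + 1*(-1) = 4144 - 1 = 4143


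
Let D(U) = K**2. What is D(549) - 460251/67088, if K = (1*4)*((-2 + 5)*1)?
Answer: 9200421/67088 ≈ 137.14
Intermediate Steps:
K = 12 (K = 4*(3*1) = 4*3 = 12)
D(U) = 144 (D(U) = 12**2 = 144)
D(549) - 460251/67088 = 144 - 460251/67088 = 9200421/67088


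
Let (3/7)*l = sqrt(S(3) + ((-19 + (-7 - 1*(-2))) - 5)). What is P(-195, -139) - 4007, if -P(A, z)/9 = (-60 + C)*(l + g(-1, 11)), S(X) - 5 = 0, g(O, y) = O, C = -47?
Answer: -4970 + 4494*I*sqrt(6) ≈ -4970.0 + 11008.0*I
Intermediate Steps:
S(X) = 5 (S(X) = 5 + 0 = 5)
l = 14*I*sqrt(6)/3 (l = 7*sqrt(5 + ((-19 + (-7 - 1*(-2))) - 5))/3 = 7*sqrt(5 + ((-19 + (-7 + 2)) - 5))/3 = 7*sqrt(5 + ((-19 - 5) - 5))/3 = 7*sqrt(5 + (-24 - 5))/3 = 7*sqrt(5 - 29)/3 = 7*sqrt(-24)/3 = 7*(2*I*sqrt(6))/3 = 14*I*sqrt(6)/3 ≈ 11.431*I)
P(A, z) = -963 + 4494*I*sqrt(6) (P(A, z) = -9*(-60 - 47)*(14*I*sqrt(6)/3 - 1) = -(-963)*(-1 + 14*I*sqrt(6)/3) = -9*(107 - 1498*I*sqrt(6)/3) = -963 + 4494*I*sqrt(6))
P(-195, -139) - 4007 = (-963 + 4494*I*sqrt(6)) - 4007 = -4970 + 4494*I*sqrt(6)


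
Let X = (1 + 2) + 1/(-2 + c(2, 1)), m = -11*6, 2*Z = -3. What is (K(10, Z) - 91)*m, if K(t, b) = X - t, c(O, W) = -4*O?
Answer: 32373/5 ≈ 6474.6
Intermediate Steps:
Z = -3/2 (Z = (1/2)*(-3) = -3/2 ≈ -1.5000)
m = -66
X = 29/10 (X = (1 + 2) + 1/(-2 - 4*2) = 3 + 1/(-2 - 8) = 3 + 1/(-10) = 3 - 1/10 = 29/10 ≈ 2.9000)
K(t, b) = 29/10 - t
(K(10, Z) - 91)*m = ((29/10 - 1*10) - 91)*(-66) = ((29/10 - 10) - 91)*(-66) = (-71/10 - 91)*(-66) = -981/10*(-66) = 32373/5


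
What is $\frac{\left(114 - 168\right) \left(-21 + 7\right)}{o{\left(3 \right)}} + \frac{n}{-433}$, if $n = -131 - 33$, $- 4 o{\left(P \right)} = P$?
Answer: $- \frac{436300}{433} \approx -1007.6$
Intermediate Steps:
$o{\left(P \right)} = - \frac{P}{4}$
$n = -164$
$\frac{\left(114 - 168\right) \left(-21 + 7\right)}{o{\left(3 \right)}} + \frac{n}{-433} = \frac{\left(114 - 168\right) \left(-21 + 7\right)}{\left(- \frac{1}{4}\right) 3} - \frac{164}{-433} = \frac{\left(-54\right) \left(-14\right)}{- \frac{3}{4}} - - \frac{164}{433} = 756 \left(- \frac{4}{3}\right) + \frac{164}{433} = -1008 + \frac{164}{433} = - \frac{436300}{433}$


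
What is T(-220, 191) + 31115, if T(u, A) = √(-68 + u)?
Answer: 31115 + 12*I*√2 ≈ 31115.0 + 16.971*I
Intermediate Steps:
T(-220, 191) + 31115 = √(-68 - 220) + 31115 = √(-288) + 31115 = 12*I*√2 + 31115 = 31115 + 12*I*√2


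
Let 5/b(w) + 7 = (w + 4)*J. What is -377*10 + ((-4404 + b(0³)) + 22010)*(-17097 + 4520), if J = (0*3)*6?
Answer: -1549978139/7 ≈ -2.2143e+8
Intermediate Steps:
J = 0 (J = 0*6 = 0)
b(w) = -5/7 (b(w) = 5/(-7 + (w + 4)*0) = 5/(-7 + (4 + w)*0) = 5/(-7 + 0) = 5/(-7) = 5*(-⅐) = -5/7)
-377*10 + ((-4404 + b(0³)) + 22010)*(-17097 + 4520) = -377*10 + ((-4404 - 5/7) + 22010)*(-17097 + 4520) = -3770 + (-30833/7 + 22010)*(-12577) = -3770 + (123237/7)*(-12577) = -3770 - 1549951749/7 = -1549978139/7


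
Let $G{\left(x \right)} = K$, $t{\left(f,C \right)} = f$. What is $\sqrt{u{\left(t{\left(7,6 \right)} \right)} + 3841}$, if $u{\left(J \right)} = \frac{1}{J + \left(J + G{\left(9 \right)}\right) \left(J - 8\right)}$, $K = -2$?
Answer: $\frac{\sqrt{15366}}{2} \approx 61.98$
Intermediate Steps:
$G{\left(x \right)} = -2$
$u{\left(J \right)} = \frac{1}{J + \left(-8 + J\right) \left(-2 + J\right)}$ ($u{\left(J \right)} = \frac{1}{J + \left(J - 2\right) \left(J - 8\right)} = \frac{1}{J + \left(-2 + J\right) \left(-8 + J\right)} = \frac{1}{J + \left(-8 + J\right) \left(-2 + J\right)}$)
$\sqrt{u{\left(t{\left(7,6 \right)} \right)} + 3841} = \sqrt{\frac{1}{16 + 7^{2} - 63} + 3841} = \sqrt{\frac{1}{16 + 49 - 63} + 3841} = \sqrt{\frac{1}{2} + 3841} = \sqrt{\frac{7683}{2}} = \frac{\sqrt{15366}}{2}$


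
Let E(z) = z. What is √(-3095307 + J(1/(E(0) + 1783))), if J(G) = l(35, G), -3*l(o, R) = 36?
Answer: I*√3095319 ≈ 1759.4*I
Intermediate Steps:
l(o, R) = -12 (l(o, R) = -⅓*36 = -12)
J(G) = -12
√(-3095307 + J(1/(E(0) + 1783))) = √(-3095307 - 12) = √(-3095319) = I*√3095319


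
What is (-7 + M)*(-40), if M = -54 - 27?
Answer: 3520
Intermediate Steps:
M = -81
(-7 + M)*(-40) = (-7 - 81)*(-40) = -88*(-40) = 3520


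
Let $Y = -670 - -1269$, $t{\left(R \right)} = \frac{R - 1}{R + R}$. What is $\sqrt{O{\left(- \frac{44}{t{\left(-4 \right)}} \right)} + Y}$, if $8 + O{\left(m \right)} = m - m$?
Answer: $\sqrt{591} \approx 24.31$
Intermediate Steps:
$t{\left(R \right)} = \frac{-1 + R}{2 R}$
$Y = 599$ ($Y = -670 + 1269 = 599$)
$O{\left(m \right)} = -8$ ($O{\left(m \right)} = -8 + \left(m - m\right) = -8 + 0 = -8$)
$\sqrt{O{\left(- \frac{44}{t{\left(-4 \right)}} \right)} + Y} = \sqrt{-8 + 599} = \sqrt{591}$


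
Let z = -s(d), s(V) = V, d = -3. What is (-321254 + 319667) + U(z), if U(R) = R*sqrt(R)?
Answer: -1587 + 3*sqrt(3) ≈ -1581.8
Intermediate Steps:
z = 3 (z = -1*(-3) = 3)
U(R) = R**(3/2)
(-321254 + 319667) + U(z) = (-321254 + 319667) + 3**(3/2) = -1587 + 3*sqrt(3)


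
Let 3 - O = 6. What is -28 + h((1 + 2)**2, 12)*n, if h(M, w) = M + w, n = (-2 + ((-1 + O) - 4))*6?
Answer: -1288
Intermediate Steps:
O = -3 (O = 3 - 1*6 = 3 - 6 = -3)
n = -60 (n = (-2 + ((-1 - 3) - 4))*6 = (-2 + (-4 - 4))*6 = (-2 - 8)*6 = -10*6 = -60)
-28 + h((1 + 2)**2, 12)*n = -28 + ((1 + 2)**2 + 12)*(-60) = -28 + (3**2 + 12)*(-60) = -28 + (9 + 12)*(-60) = -28 + 21*(-60) = -28 - 1260 = -1288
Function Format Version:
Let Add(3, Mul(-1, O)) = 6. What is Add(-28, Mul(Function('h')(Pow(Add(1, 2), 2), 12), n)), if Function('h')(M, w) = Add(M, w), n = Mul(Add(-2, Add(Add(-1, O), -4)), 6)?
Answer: -1288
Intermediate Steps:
O = -3 (O = Add(3, Mul(-1, 6)) = Add(3, -6) = -3)
n = -60 (n = Mul(Add(-2, Add(Add(-1, -3), -4)), 6) = Mul(Add(-2, Add(-4, -4)), 6) = Mul(Add(-2, -8), 6) = Mul(-10, 6) = -60)
Add(-28, Mul(Function('h')(Pow(Add(1, 2), 2), 12), n)) = Add(-28, Mul(Add(Pow(Add(1, 2), 2), 12), -60)) = Add(-28, Mul(Add(Pow(3, 2), 12), -60)) = Add(-28, Mul(Add(9, 12), -60)) = Add(-28, Mul(21, -60)) = Add(-28, -1260) = -1288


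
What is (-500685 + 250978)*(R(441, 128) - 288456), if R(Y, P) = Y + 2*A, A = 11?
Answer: 71913868051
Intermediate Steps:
R(Y, P) = 22 + Y (R(Y, P) = Y + 2*11 = Y + 22 = 22 + Y)
(-500685 + 250978)*(R(441, 128) - 288456) = (-500685 + 250978)*((22 + 441) - 288456) = -249707*(463 - 288456) = -249707*(-287993) = 71913868051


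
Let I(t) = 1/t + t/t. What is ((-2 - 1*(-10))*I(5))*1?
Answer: 48/5 ≈ 9.6000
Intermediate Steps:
I(t) = 1 + 1/t (I(t) = 1/t + 1 = 1 + 1/t)
((-2 - 1*(-10))*I(5))*1 = ((-2 - 1*(-10))*((1 + 5)/5))*1 = ((-2 + 10)*((⅕)*6))*1 = (8*(6/5))*1 = (48/5)*1 = 48/5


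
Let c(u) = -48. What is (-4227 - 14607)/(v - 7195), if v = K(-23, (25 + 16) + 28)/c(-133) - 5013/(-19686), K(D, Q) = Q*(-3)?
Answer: 988709664/377468963 ≈ 2.6193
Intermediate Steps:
K(D, Q) = -3*Q
v = 239757/52496 (v = -3*((25 + 16) + 28)/(-48) - 5013/(-19686) = -3*(41 + 28)*(-1/48) - 5013*(-1/19686) = -3*69*(-1/48) + 1671/6562 = -207*(-1/48) + 1671/6562 = 69/16 + 1671/6562 = 239757/52496 ≈ 4.5671)
(-4227 - 14607)/(v - 7195) = (-4227 - 14607)/(239757/52496 - 7195) = -18834/(-377468963/52496) = -18834*(-52496/377468963) = 988709664/377468963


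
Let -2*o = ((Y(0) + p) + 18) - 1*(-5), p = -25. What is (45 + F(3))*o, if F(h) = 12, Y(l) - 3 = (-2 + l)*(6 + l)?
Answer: 627/2 ≈ 313.50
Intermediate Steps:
Y(l) = 3 + (-2 + l)*(6 + l)
o = 11/2 (o = -((((-9 + 0² + 4*0) - 25) + 18) - 1*(-5))/2 = -((((-9 + 0 + 0) - 25) + 18) + 5)/2 = -(((-9 - 25) + 18) + 5)/2 = -((-34 + 18) + 5)/2 = -(-16 + 5)/2 = -½*(-11) = 11/2 ≈ 5.5000)
(45 + F(3))*o = (45 + 12)*(11/2) = 57*(11/2) = 627/2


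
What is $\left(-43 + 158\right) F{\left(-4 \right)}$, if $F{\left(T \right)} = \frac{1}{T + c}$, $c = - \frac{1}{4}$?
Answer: $- \frac{460}{17} \approx -27.059$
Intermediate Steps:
$c = - \frac{1}{4}$ ($c = \left(-1\right) \frac{1}{4} = - \frac{1}{4} \approx -0.25$)
$F{\left(T \right)} = \frac{1}{- \frac{1}{4} + T}$ ($F{\left(T \right)} = \frac{1}{T - \frac{1}{4}} = \frac{1}{- \frac{1}{4} + T}$)
$\left(-43 + 158\right) F{\left(-4 \right)} = \left(-43 + 158\right) \frac{4}{-1 + 4 \left(-4\right)} = 115 \frac{4}{-1 - 16} = 115 \frac{4}{-17} = 115 \cdot 4 \left(- \frac{1}{17}\right) = 115 \left(- \frac{4}{17}\right) = - \frac{460}{17}$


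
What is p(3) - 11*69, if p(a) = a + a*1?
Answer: -753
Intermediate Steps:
p(a) = 2*a (p(a) = a + a = 2*a)
p(3) - 11*69 = 2*3 - 11*69 = 6 - 759 = -753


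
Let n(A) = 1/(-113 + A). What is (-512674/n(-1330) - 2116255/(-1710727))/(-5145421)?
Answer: -1265576303635369/8802410631067 ≈ -143.78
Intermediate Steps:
(-512674/n(-1330) - 2116255/(-1710727))/(-5145421) = (-512674/(1/(-113 - 1330)) - 2116255/(-1710727))/(-5145421) = (-512674/(1/(-1443)) - 2116255*(-1/1710727))*(-1/5145421) = (-512674/(-1/1443) + 2116255/1710727)*(-1/5145421) = (-512674*(-1443) + 2116255/1710727)*(-1/5145421) = (739788582 + 2116255/1710727)*(-1/5145421) = (1265576303635369/1710727)*(-1/5145421) = -1265576303635369/8802410631067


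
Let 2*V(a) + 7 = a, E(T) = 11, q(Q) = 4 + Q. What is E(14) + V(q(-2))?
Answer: 17/2 ≈ 8.5000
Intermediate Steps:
V(a) = -7/2 + a/2
E(14) + V(q(-2)) = 11 + (-7/2 + (4 - 2)/2) = 11 + (-7/2 + (½)*2) = 11 + (-7/2 + 1) = 11 - 5/2 = 17/2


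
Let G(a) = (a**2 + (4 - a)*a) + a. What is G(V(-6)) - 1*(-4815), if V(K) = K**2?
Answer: 4995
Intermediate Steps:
G(a) = a + a**2 + a*(4 - a) (G(a) = (a**2 + a*(4 - a)) + a = a + a**2 + a*(4 - a))
G(V(-6)) - 1*(-4815) = 5*(-6)**2 - 1*(-4815) = 5*36 + 4815 = 180 + 4815 = 4995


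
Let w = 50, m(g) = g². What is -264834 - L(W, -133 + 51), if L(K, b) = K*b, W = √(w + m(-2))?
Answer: -264834 + 246*√6 ≈ -2.6423e+5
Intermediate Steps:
W = 3*√6 (W = √(50 + (-2)²) = √(50 + 4) = √54 = 3*√6 ≈ 7.3485)
-264834 - L(W, -133 + 51) = -264834 - 3*√6*(-133 + 51) = -264834 - 3*√6*(-82) = -264834 - (-246)*√6 = -264834 + 246*√6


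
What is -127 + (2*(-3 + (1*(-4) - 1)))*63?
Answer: -1135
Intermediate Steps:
-127 + (2*(-3 + (1*(-4) - 1)))*63 = -127 + (2*(-3 + (-4 - 1)))*63 = -127 + (2*(-3 - 5))*63 = -127 + (2*(-8))*63 = -127 - 16*63 = -127 - 1008 = -1135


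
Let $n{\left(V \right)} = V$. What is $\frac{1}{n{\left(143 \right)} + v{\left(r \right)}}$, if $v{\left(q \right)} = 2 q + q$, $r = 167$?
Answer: $\frac{1}{644} \approx 0.0015528$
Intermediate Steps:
$v{\left(q \right)} = 3 q$
$\frac{1}{n{\left(143 \right)} + v{\left(r \right)}} = \frac{1}{143 + 3 \cdot 167} = \frac{1}{143 + 501} = \frac{1}{644}$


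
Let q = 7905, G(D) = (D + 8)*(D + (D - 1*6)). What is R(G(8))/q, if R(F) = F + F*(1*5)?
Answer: 64/527 ≈ 0.12144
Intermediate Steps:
G(D) = (-6 + 2*D)*(8 + D) (G(D) = (8 + D)*(D + (D - 6)) = (8 + D)*(D + (-6 + D)) = (8 + D)*(-6 + 2*D) = (-6 + 2*D)*(8 + D))
R(F) = 6*F (R(F) = F + F*5 = F + 5*F = 6*F)
R(G(8))/q = (6*(-48 + 2*8² + 10*8))/7905 = (6*(-48 + 2*64 + 80))*(1/7905) = (6*(-48 + 128 + 80))*(1/7905) = (6*160)*(1/7905) = 960*(1/7905) = 64/527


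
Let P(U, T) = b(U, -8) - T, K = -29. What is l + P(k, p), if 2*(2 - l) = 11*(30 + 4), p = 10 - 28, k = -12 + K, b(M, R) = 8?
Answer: -159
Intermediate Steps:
k = -41 (k = -12 - 29 = -41)
p = -18
P(U, T) = 8 - T
l = -185 (l = 2 - 11*(30 + 4)/2 = 2 - 11*34/2 = 2 - ½*374 = 2 - 187 = -185)
l + P(k, p) = -185 + (8 - 1*(-18)) = -185 + (8 + 18) = -185 + 26 = -159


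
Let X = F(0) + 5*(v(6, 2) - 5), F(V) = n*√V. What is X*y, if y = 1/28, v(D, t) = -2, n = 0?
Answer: -5/4 ≈ -1.2500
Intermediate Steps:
F(V) = 0 (F(V) = 0*√V = 0)
y = 1/28 ≈ 0.035714
X = -35 (X = 0 + 5*(-2 - 5) = 0 + 5*(-7) = 0 - 35 = -35)
X*y = -35*1/28 = -5/4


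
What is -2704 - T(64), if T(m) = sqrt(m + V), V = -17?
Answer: -2704 - sqrt(47) ≈ -2710.9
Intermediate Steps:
T(m) = sqrt(-17 + m) (T(m) = sqrt(m - 17) = sqrt(-17 + m))
-2704 - T(64) = -2704 - sqrt(-17 + 64) = -2704 - sqrt(47)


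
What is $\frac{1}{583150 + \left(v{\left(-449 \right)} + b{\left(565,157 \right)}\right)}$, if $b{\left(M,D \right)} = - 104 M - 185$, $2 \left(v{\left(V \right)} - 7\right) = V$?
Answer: $\frac{2}{1047975} \approx 1.9084 \cdot 10^{-6}$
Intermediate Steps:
$v{\left(V \right)} = 7 + \frac{V}{2}$
$b{\left(M,D \right)} = -185 - 104 M$
$\frac{1}{583150 + \left(v{\left(-449 \right)} + b{\left(565,157 \right)}\right)} = \frac{1}{583150 + \left(\left(7 + \frac{1}{2} \left(-449\right)\right) - 58945\right)} = \frac{1}{583150 + \left(\left(7 - \frac{449}{2}\right) - 58945\right)} = \frac{1}{583150 - \frac{118325}{2}} = \frac{1}{\frac{1047975}{2}} = \frac{2}{1047975}$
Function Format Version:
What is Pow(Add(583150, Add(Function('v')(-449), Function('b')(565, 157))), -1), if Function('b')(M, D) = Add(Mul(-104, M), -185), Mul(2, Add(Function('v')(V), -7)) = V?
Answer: Rational(2, 1047975) ≈ 1.9084e-6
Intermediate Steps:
Function('v')(V) = Add(7, Mul(Rational(1, 2), V))
Function('b')(M, D) = Add(-185, Mul(-104, M))
Pow(Add(583150, Add(Function('v')(-449), Function('b')(565, 157))), -1) = Pow(Add(583150, Add(Add(7, Mul(Rational(1, 2), -449)), Add(-185, Mul(-104, 565)))), -1) = Pow(Add(583150, Add(Add(7, Rational(-449, 2)), Add(-185, -58760))), -1) = Pow(Add(583150, Add(Rational(-435, 2), -58945)), -1) = Pow(Add(583150, Rational(-118325, 2)), -1) = Pow(Rational(1047975, 2), -1) = Rational(2, 1047975)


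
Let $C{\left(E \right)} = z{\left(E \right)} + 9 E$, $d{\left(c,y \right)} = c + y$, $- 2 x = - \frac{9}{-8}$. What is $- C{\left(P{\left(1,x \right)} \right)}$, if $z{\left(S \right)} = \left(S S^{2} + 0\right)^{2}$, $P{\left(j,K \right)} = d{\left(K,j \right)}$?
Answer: $- \frac{66177937}{16777216} \approx -3.9445$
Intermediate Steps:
$x = - \frac{9}{16}$ ($x = - \frac{\left(-9\right) \frac{1}{-8}}{2} = - \frac{\left(-9\right) \left(- \frac{1}{8}\right)}{2} = \left(- \frac{1}{2}\right) \frac{9}{8} = - \frac{9}{16} \approx -0.5625$)
$P{\left(j,K \right)} = K + j$
$z{\left(S \right)} = S^{6}$ ($z{\left(S \right)} = \left(S^{3} + 0\right)^{2} = \left(S^{3}\right)^{2} = S^{6}$)
$C{\left(E \right)} = E^{6} + 9 E$
$- C{\left(P{\left(1,x \right)} \right)} = - \left(- \frac{9}{16} + 1\right) \left(9 + \left(- \frac{9}{16} + 1\right)^{5}\right) = - \frac{7 \left(9 + \left(\frac{7}{16}\right)^{5}\right)}{16} = - \frac{7 \left(9 + \frac{16807}{1048576}\right)}{16} = - \frac{7 \cdot 9453991}{16 \cdot 1048576} = \left(-1\right) \frac{66177937}{16777216} = - \frac{66177937}{16777216}$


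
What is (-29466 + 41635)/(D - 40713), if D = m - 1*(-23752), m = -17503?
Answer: -12169/34464 ≈ -0.35309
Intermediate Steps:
D = 6249 (D = -17503 - 1*(-23752) = -17503 + 23752 = 6249)
(-29466 + 41635)/(D - 40713) = (-29466 + 41635)/(6249 - 40713) = 12169/(-34464) = 12169*(-1/34464) = -12169/34464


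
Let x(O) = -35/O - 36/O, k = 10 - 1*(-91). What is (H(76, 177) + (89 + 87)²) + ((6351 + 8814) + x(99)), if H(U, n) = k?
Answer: 4577887/99 ≈ 46241.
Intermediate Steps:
k = 101 (k = 10 + 91 = 101)
H(U, n) = 101
x(O) = -71/O
(H(76, 177) + (89 + 87)²) + ((6351 + 8814) + x(99)) = (101 + (89 + 87)²) + ((6351 + 8814) - 71/99) = (101 + 176²) + (15165 - 71*1/99) = (101 + 30976) + (15165 - 71/99) = 31077 + 1501264/99 = 4577887/99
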